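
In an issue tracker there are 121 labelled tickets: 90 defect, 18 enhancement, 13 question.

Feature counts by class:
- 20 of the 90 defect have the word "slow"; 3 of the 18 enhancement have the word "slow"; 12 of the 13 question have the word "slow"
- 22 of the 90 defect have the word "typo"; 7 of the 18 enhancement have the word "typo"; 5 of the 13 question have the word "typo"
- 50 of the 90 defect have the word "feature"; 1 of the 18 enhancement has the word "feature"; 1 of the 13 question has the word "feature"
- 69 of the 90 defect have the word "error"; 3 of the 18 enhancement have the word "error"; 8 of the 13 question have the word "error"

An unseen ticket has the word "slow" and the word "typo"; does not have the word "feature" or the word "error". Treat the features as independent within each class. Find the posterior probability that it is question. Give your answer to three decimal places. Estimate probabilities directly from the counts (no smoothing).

0.535

defect: (90/121) × (20/90) × (22/90) × (40/90) × (21/90) ≈ 0.00419005
enhancement: (18/121) × (3/18) × (7/18) × (17/18) × (15/18) ≈ 0.00758851
question: (13/121) × (12/13) × (5/13) × (12/13) × (5/13) ≈ 0.0135421
P(question | x) = 0.0135421 / 0.02532066 ≈ 0.535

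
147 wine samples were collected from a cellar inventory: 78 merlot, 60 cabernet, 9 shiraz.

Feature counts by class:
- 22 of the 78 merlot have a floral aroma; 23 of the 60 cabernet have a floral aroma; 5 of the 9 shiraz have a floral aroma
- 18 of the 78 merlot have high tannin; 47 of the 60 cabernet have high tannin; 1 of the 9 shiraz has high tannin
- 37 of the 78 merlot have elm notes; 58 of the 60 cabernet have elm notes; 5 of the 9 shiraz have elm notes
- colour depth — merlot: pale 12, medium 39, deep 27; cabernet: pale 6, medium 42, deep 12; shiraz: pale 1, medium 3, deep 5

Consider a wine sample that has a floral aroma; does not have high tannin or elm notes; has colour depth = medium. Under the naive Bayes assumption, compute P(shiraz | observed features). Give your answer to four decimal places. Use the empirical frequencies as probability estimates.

merlot: (78/147) × (22/78) × (60/78) × (41/78) × (39/78) ≈ 0.0302567
cabernet: (60/147) × (23/60) × (13/60) × (2/60) × (42/60) ≈ 0.000791005
shiraz: (9/147) × (5/9) × (8/9) × (4/9) × (3/9) ≈ 0.00447916
P(shiraz | x) = 0.00447916 / 0.035526865 ≈ 0.1261

0.1261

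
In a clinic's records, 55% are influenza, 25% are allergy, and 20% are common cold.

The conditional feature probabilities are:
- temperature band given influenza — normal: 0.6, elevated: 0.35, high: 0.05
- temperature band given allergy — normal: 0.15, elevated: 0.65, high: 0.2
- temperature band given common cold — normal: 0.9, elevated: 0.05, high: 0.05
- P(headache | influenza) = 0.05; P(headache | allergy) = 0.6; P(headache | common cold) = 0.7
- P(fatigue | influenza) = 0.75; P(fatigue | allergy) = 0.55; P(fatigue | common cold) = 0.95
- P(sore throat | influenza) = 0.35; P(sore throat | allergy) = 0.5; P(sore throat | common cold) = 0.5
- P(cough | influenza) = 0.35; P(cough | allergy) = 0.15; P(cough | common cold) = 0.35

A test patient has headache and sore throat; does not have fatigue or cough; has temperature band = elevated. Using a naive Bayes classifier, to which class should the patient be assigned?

influenza: 0.55 × 0.35 × 0.05 × (1−0.75) × 0.35 × (1−0.35) = 0.000547421875
allergy: 0.25 × 0.65 × 0.6 × (1−0.55) × 0.5 × (1−0.15) = 0.018646875
common cold: 0.2 × 0.05 × 0.7 × (1−0.95) × 0.5 × (1−0.35) = 0.00011375
Highest score → allergy.

allergy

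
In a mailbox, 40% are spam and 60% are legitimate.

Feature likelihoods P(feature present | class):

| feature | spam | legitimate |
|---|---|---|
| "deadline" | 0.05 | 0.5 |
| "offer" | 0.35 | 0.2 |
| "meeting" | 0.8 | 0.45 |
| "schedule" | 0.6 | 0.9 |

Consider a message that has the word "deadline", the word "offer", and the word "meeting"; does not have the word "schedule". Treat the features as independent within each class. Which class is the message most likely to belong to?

legitimate

spam: 0.4 × 0.05 × 0.35 × 0.8 × (1−0.6) = 0.00224
legitimate: 0.6 × 0.5 × 0.2 × 0.45 × (1−0.9) = 0.0027
Highest score → legitimate.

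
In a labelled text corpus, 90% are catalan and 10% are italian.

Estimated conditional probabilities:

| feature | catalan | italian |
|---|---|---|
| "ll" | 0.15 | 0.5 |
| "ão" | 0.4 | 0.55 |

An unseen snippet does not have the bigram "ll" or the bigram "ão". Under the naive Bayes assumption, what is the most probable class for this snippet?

catalan

catalan: 0.9 × (1−0.15) × (1−0.4) = 0.459
italian: 0.1 × (1−0.5) × (1−0.55) = 0.0225
Highest score → catalan.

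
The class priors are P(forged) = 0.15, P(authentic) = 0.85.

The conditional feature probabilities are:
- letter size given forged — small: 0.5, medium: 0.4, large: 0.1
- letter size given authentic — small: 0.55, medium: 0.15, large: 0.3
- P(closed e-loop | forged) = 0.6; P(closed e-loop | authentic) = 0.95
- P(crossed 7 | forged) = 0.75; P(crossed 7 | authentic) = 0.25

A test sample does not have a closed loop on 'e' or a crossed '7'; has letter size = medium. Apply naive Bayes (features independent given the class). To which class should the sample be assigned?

forged

forged: 0.15 × 0.4 × (1−0.6) × (1−0.75) = 0.006
authentic: 0.85 × 0.15 × (1−0.95) × (1−0.25) = 0.00478125
Highest score → forged.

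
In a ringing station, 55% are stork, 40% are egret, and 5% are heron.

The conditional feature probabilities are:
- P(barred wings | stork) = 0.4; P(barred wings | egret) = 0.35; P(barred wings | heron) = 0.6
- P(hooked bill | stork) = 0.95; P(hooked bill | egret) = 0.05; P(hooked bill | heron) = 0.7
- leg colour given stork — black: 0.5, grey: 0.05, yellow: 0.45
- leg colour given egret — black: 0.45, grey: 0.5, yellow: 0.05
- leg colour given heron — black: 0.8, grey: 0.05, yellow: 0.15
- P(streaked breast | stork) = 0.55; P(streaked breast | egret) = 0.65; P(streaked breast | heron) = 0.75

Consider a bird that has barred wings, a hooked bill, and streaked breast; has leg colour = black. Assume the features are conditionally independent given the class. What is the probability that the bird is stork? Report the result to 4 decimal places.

0.7969

stork: 0.55 × 0.4 × 0.95 × 0.5 × 0.55 = 0.057475
egret: 0.4 × 0.35 × 0.05 × 0.45 × 0.65 = 0.0020475
heron: 0.05 × 0.6 × 0.7 × 0.8 × 0.75 = 0.0126
P(stork | x) = 0.057475 / 0.0721225 ≈ 0.7969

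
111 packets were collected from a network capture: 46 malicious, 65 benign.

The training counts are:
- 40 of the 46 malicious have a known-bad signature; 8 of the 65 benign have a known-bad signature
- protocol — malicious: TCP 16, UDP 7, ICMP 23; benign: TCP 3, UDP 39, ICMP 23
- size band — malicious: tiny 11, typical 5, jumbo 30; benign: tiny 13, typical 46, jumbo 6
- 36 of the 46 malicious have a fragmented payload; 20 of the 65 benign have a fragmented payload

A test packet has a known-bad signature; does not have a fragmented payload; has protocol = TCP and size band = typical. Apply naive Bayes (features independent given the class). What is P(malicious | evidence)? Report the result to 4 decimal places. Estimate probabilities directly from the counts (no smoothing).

malicious: (46/111) × (40/46) × (16/46) × (5/46) × (10/46) ≈ 0.00296178
benign: (65/111) × (8/65) × (3/65) × (46/65) × (45/65) ≈ 0.00162974
P(malicious | x) = 0.00296178 / 0.00459152 ≈ 0.6451

0.6451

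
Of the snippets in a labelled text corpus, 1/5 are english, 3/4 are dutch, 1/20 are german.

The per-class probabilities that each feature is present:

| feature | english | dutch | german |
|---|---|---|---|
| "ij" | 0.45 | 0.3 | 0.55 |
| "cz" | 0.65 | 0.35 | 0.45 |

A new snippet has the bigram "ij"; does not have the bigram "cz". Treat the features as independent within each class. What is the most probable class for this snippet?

english: 0.2 × 0.45 × (1−0.65) = 0.0315
dutch: 0.75 × 0.3 × (1−0.35) = 0.14625
german: 0.05 × 0.55 × (1−0.45) = 0.015125
Highest score → dutch.

dutch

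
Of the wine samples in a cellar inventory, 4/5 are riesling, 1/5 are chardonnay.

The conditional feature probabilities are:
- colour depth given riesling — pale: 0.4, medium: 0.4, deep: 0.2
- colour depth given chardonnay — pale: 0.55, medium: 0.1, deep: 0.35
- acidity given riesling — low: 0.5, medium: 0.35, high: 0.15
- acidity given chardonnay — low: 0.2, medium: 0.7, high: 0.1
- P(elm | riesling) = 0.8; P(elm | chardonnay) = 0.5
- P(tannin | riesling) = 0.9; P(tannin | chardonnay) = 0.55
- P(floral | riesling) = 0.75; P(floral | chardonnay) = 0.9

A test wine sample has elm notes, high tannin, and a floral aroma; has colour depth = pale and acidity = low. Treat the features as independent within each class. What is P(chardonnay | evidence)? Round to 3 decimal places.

0.059

riesling: 0.8 × 0.4 × 0.5 × 0.8 × 0.9 × 0.75 = 0.0864
chardonnay: 0.2 × 0.55 × 0.2 × 0.5 × 0.55 × 0.9 = 0.005445
P(chardonnay | x) = 0.005445 / 0.091845 ≈ 0.059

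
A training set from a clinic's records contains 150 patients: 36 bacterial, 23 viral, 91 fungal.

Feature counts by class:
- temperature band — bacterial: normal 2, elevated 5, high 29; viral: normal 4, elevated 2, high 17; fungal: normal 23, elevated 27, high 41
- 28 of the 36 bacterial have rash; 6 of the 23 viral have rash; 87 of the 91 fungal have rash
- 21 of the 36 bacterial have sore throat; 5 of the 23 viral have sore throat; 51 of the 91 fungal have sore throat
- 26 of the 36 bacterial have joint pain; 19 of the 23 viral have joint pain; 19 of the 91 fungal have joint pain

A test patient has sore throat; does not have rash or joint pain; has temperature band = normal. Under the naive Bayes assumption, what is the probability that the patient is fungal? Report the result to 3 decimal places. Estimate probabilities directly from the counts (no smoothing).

0.709

bacterial: (36/150) × (2/36) × (8/36) × (21/36) × (10/36) ≈ 0.00048011
viral: (23/150) × (4/23) × (17/23) × (5/23) × (4/23) ≈ 0.000745185
fungal: (91/150) × (23/91) × (4/91) × (51/91) × (72/91) ≈ 0.00298865
P(fungal | x) = 0.00298865 / 0.004213945 ≈ 0.709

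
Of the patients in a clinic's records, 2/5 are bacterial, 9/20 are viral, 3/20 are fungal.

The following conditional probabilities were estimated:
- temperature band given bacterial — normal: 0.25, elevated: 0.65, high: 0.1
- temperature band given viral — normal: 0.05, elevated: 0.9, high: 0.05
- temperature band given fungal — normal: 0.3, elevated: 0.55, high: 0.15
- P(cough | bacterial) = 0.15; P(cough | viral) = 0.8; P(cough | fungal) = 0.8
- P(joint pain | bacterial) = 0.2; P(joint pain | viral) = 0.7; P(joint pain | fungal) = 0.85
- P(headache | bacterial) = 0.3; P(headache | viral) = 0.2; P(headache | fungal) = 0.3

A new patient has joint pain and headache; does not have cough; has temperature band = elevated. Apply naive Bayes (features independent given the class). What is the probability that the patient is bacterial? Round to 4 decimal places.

bacterial: 0.4 × 0.65 × (1−0.15) × 0.2 × 0.3 = 0.01326
viral: 0.45 × 0.9 × (1−0.8) × 0.7 × 0.2 = 0.01134
fungal: 0.15 × 0.55 × (1−0.8) × 0.85 × 0.3 = 0.0042075
P(bacterial | x) = 0.01326 / 0.0288075 ≈ 0.4603

0.4603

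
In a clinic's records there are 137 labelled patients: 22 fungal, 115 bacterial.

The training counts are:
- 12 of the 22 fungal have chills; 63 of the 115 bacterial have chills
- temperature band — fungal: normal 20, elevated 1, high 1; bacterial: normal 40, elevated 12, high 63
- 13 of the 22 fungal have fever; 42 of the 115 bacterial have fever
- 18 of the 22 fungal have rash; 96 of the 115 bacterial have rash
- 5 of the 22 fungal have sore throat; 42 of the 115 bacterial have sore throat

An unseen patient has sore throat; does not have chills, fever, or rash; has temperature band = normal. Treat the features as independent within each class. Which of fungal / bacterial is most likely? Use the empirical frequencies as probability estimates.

bacterial

fungal: (22/137) × (10/22) × (20/22) × (9/22) × (4/22) × (5/22) ≈ 0.00112174
bacterial: (115/137) × (52/115) × (40/115) × (73/115) × (19/115) × (42/115) ≈ 0.00505682
Highest score → bacterial.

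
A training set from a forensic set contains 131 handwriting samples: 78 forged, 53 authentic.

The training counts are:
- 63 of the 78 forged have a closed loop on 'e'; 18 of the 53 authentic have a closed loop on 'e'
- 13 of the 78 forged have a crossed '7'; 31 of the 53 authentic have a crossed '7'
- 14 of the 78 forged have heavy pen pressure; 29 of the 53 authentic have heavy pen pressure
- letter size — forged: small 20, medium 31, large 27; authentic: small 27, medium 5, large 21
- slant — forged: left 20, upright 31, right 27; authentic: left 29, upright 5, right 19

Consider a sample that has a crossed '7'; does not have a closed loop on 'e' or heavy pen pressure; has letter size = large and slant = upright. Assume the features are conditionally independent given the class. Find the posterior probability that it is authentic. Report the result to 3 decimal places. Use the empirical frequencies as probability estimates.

0.551

forged: (78/131) × (15/78) × (13/78) × (64/78) × (27/78) × (31/78) ≈ 0.00215422
authentic: (53/131) × (35/53) × (31/53) × (24/53) × (21/53) × (5/53) ≈ 0.00264518
P(authentic | x) = 0.00264518 / 0.0047994 ≈ 0.551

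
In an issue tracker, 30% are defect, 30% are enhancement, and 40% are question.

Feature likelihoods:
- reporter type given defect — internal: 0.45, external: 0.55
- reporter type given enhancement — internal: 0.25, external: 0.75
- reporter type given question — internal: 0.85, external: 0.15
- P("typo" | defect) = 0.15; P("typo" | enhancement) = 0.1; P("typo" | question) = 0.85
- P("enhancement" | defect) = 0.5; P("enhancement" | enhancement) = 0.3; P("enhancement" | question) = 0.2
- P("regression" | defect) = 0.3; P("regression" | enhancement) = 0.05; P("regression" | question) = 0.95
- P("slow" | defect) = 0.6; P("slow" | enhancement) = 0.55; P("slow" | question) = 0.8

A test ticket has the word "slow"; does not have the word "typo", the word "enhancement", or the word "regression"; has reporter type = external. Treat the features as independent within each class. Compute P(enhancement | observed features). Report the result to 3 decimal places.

defect: 0.3 × 0.55 × (1−0.15) × (1−0.5) × (1−0.3) × 0.6 = 0.0294525
enhancement: 0.3 × 0.75 × (1−0.1) × (1−0.3) × (1−0.05) × 0.55 = 0.074064375
question: 0.4 × 0.15 × (1−0.85) × (1−0.2) × (1−0.95) × 0.8 = 0.000288
P(enhancement | x) = 0.074064375 / 0.103804875 ≈ 0.713

0.713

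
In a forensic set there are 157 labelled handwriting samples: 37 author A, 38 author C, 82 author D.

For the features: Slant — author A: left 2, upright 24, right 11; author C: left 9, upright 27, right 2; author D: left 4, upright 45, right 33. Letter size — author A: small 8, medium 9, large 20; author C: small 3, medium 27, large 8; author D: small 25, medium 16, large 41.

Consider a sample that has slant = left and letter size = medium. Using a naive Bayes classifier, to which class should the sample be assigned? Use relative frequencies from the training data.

author A: (37/157) × (2/37) × (9/37) ≈ 0.00309864
author C: (38/157) × (9/38) × (27/38) ≈ 0.0407308
author D: (82/157) × (4/82) × (16/82) ≈ 0.00497126
Highest score → author C.

author C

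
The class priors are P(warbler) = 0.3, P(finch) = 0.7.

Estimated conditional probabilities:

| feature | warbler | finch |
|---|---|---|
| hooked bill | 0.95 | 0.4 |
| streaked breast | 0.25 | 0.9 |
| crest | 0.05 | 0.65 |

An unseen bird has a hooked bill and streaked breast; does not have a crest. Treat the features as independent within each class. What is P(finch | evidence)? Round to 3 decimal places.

0.566

warbler: 0.3 × 0.95 × 0.25 × (1−0.05) = 0.0676875
finch: 0.7 × 0.4 × 0.9 × (1−0.65) = 0.0882
P(finch | x) = 0.0882 / 0.1558875 ≈ 0.566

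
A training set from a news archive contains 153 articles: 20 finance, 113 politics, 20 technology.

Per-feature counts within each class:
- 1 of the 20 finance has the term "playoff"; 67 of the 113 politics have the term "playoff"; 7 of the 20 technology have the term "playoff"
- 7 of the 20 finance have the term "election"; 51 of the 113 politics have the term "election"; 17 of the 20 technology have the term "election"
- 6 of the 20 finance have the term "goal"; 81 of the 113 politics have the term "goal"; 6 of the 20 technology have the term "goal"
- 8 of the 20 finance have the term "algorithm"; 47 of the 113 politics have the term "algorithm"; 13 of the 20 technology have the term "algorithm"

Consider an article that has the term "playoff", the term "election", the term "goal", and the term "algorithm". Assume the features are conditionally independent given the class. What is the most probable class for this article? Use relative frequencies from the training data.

politics

finance: (20/153) × (1/20) × (7/20) × (6/20) × (8/20) ≈ 0.00027451
politics: (113/153) × (67/113) × (51/113) × (81/113) × (47/113) ≈ 0.0589252
technology: (20/153) × (7/20) × (17/20) × (6/20) × (13/20) ≈ 0.00758333
Highest score → politics.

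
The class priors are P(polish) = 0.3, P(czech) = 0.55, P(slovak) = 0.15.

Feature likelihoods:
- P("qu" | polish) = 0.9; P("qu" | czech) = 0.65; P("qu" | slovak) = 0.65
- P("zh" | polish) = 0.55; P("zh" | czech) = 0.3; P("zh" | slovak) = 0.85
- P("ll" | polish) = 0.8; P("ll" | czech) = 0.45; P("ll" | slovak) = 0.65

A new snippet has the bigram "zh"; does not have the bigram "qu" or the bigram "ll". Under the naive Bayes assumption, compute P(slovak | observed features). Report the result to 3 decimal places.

0.308

polish: 0.3 × (1−0.9) × 0.55 × (1−0.8) = 0.0033
czech: 0.55 × (1−0.65) × 0.3 × (1−0.45) = 0.0317625
slovak: 0.15 × (1−0.65) × 0.85 × (1−0.65) = 0.01561875
P(slovak | x) = 0.01561875 / 0.05068125 ≈ 0.308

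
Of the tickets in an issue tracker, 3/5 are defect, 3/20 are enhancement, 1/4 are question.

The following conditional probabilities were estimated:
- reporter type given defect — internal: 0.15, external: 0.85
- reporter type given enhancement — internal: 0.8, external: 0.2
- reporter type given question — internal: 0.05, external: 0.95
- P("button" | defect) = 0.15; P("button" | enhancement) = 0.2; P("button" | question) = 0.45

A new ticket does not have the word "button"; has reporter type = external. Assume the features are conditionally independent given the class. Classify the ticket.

defect

defect: 0.6 × 0.85 × (1−0.15) = 0.4335
enhancement: 0.15 × 0.2 × (1−0.2) = 0.024
question: 0.25 × 0.95 × (1−0.45) = 0.130625
Highest score → defect.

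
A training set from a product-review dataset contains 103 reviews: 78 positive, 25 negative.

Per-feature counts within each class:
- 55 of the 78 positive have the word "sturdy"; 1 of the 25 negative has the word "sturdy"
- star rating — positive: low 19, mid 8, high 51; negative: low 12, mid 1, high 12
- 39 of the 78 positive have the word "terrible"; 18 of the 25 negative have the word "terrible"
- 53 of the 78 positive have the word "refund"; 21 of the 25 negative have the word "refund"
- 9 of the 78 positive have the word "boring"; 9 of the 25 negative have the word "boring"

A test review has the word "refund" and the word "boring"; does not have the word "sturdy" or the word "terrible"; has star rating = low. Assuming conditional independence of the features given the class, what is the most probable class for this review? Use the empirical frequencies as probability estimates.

positive: (78/103) × (23/78) × (19/78) × (39/78) × (53/78) × (9/78) ≈ 0.0021323
negative: (25/103) × (24/25) × (12/25) × (7/25) × (21/25) × (9/25) ≈ 0.00947011
Highest score → negative.

negative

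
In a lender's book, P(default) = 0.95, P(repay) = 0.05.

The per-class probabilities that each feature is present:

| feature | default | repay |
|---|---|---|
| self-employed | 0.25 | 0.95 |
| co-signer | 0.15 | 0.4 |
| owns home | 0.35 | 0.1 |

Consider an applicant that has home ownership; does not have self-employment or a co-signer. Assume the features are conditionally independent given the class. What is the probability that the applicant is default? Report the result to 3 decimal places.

0.999

default: 0.95 × (1−0.25) × (1−0.15) × 0.35 = 0.21196875
repay: 0.05 × (1−0.95) × (1−0.4) × 0.1 = 0.00015
P(default | x) = 0.21196875 / 0.21211875 ≈ 0.999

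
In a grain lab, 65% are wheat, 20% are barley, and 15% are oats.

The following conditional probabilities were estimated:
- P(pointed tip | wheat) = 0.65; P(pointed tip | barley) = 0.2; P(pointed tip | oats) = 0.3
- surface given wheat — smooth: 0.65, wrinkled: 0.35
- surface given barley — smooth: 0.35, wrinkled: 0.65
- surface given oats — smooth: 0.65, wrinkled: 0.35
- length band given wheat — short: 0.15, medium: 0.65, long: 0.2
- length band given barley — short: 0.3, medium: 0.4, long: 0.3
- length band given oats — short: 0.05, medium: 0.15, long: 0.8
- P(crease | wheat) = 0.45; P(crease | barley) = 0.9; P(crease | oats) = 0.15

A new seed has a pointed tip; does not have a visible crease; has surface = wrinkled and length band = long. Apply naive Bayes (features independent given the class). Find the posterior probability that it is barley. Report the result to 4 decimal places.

0.0281

wheat: 0.65 × 0.65 × 0.35 × 0.2 × (1−0.45) = 0.01626625
barley: 0.2 × 0.2 × 0.65 × 0.3 × (1−0.9) = 0.00078
oats: 0.15 × 0.3 × 0.35 × 0.8 × (1−0.15) = 0.01071
P(barley | x) = 0.00078 / 0.02775625 ≈ 0.0281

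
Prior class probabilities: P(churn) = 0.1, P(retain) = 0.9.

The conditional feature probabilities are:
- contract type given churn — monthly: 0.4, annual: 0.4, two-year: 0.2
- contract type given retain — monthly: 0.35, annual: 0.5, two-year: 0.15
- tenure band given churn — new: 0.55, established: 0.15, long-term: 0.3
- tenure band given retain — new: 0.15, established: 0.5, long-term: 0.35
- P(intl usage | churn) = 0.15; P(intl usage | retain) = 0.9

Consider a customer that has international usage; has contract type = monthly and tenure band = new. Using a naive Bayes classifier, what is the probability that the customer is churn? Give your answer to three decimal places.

churn: 0.1 × 0.4 × 0.55 × 0.15 = 0.0033
retain: 0.9 × 0.35 × 0.15 × 0.9 = 0.042525
P(churn | x) = 0.0033 / 0.045825 ≈ 0.072

0.072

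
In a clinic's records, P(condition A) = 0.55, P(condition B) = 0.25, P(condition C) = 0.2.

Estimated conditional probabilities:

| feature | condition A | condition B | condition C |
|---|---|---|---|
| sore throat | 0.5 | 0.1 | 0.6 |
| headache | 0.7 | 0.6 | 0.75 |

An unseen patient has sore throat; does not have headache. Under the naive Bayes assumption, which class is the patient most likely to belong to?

condition A: 0.55 × 0.5 × (1−0.7) = 0.0825
condition B: 0.25 × 0.1 × (1−0.6) = 0.01
condition C: 0.2 × 0.6 × (1−0.75) = 0.03
Highest score → condition A.

condition A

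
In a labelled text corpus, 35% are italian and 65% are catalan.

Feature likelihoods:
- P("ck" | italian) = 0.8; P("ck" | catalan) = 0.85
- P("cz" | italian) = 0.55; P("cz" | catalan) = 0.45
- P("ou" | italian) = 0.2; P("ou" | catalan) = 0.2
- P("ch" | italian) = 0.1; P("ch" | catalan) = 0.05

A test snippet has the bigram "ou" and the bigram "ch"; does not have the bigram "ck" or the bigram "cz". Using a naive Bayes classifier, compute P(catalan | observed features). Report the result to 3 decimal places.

italian: 0.35 × (1−0.8) × (1−0.55) × 0.2 × 0.1 = 0.00063
catalan: 0.65 × (1−0.85) × (1−0.45) × 0.2 × 0.05 = 0.00053625
P(catalan | x) = 0.00053625 / 0.00116625 ≈ 0.460

0.460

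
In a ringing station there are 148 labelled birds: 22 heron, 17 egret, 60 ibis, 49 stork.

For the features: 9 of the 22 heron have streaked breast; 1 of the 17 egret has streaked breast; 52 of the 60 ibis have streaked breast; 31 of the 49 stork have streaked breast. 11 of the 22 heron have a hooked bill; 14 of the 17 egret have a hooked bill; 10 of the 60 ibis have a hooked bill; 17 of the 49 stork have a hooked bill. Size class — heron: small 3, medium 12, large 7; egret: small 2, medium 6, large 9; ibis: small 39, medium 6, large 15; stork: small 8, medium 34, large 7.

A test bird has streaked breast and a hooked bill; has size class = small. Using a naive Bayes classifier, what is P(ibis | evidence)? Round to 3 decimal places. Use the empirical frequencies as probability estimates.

heron: (22/148) × (9/22) × (11/22) × (3/22) ≈ 0.00414619
egret: (17/148) × (1/17) × (14/17) × (2/17) ≈ 0.000654634
ibis: (60/148) × (52/60) × (10/60) × (39/60) ≈ 0.0380631
stork: (49/148) × (31/49) × (17/49) × (8/49) ≈ 0.0118644
P(ibis | x) = 0.0380631 / 0.054728324 ≈ 0.695

0.695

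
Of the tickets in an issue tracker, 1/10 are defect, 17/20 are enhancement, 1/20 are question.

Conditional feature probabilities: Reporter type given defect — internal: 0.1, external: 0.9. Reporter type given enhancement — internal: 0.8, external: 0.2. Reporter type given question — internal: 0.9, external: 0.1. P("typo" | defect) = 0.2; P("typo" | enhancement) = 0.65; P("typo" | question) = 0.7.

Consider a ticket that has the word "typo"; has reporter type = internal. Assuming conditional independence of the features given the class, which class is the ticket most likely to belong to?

enhancement

defect: 0.1 × 0.1 × 0.2 = 0.002
enhancement: 0.85 × 0.8 × 0.65 = 0.442
question: 0.05 × 0.9 × 0.7 = 0.0315
Highest score → enhancement.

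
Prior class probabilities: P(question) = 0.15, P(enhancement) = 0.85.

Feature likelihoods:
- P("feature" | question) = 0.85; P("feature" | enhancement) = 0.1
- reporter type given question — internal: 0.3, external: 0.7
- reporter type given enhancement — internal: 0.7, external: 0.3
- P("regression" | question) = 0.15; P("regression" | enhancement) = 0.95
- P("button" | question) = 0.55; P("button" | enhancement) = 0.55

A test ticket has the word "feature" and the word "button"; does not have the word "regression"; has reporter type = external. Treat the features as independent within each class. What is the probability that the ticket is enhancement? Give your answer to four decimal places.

0.0165

question: 0.15 × 0.85 × 0.7 × (1−0.15) × 0.55 = 0.041724375
enhancement: 0.85 × 0.1 × 0.3 × (1−0.95) × 0.55 = 0.00070125
P(enhancement | x) = 0.00070125 / 0.042425625 ≈ 0.0165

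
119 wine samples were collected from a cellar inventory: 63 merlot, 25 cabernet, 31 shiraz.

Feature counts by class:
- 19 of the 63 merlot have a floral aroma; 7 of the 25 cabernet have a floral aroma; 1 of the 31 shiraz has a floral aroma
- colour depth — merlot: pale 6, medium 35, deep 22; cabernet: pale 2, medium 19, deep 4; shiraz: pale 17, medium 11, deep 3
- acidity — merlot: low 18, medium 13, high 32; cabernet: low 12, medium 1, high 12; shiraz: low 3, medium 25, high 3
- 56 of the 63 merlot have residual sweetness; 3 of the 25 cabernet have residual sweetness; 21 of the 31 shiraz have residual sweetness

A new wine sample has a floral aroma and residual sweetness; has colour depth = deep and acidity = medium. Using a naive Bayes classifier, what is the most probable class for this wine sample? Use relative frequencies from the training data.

merlot

merlot: (63/119) × (19/63) × (22/63) × (13/63) × (56/63) ≈ 0.0102268
cabernet: (25/119) × (7/25) × (4/25) × (1/25) × (3/25) ≈ 0.0000451765
shiraz: (31/119) × (1/31) × (3/31) × (25/31) × (21/31) ≈ 0.000444272
Highest score → merlot.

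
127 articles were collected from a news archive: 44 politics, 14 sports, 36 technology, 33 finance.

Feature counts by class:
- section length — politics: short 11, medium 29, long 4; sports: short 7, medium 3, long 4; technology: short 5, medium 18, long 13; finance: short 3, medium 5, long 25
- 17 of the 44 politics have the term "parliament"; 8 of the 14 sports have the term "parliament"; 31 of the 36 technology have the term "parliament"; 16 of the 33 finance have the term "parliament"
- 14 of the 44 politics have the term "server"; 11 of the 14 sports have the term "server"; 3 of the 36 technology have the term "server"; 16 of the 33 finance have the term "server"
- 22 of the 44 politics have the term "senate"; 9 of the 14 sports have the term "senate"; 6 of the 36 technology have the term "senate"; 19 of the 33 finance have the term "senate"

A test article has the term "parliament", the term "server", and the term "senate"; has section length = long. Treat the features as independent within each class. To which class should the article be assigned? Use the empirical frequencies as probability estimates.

politics: (44/127) × (4/44) × (17/44) × (14/44) × (22/44) ≈ 0.00193597
sports: (14/127) × (4/14) × (8/14) × (11/14) × (9/14) ≈ 0.0090907
technology: (36/127) × (13/36) × (31/36) × (3/36) × (6/36) ≈ 0.00122424
finance: (33/127) × (25/33) × (16/33) × (16/33) × (19/33) ≈ 0.0266433
Highest score → finance.

finance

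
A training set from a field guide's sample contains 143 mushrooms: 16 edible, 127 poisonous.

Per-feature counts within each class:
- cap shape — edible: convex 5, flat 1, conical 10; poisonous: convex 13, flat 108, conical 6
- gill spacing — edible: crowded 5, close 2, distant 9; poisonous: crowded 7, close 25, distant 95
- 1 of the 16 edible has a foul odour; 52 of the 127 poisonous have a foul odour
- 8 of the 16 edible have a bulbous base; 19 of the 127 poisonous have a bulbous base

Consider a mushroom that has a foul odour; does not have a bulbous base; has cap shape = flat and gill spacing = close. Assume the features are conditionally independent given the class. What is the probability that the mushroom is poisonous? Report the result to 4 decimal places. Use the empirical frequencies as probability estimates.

0.9995

edible: (16/143) × (1/16) × (2/16) × (1/16) × (8/16) ≈ 0.0000273164
poisonous: (127/143) × (108/127) × (25/127) × (52/127) × (108/127) ≈ 0.0517659
P(poisonous | x) = 0.0517659 / 0.0517932164 ≈ 0.9995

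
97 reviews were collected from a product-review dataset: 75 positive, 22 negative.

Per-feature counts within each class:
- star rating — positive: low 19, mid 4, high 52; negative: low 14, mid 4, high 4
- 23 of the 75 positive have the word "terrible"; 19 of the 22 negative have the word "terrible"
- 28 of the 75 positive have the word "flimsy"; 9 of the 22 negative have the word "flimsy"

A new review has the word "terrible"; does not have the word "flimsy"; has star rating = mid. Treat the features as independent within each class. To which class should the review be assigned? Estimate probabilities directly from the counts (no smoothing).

positive: (75/97) × (4/75) × (23/75) × (47/75) ≈ 0.00792486
negative: (22/97) × (4/22) × (19/22) × (13/22) ≈ 0.0210446
Highest score → negative.

negative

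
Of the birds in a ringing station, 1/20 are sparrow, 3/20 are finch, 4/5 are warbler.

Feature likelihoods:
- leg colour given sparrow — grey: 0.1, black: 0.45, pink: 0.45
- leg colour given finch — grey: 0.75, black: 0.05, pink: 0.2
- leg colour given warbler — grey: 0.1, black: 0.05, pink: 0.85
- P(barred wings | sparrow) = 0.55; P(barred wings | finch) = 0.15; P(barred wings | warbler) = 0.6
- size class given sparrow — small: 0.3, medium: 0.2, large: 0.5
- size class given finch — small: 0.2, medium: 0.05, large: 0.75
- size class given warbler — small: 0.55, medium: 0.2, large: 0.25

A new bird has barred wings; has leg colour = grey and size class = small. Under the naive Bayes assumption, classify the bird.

warbler

sparrow: 0.05 × 0.1 × 0.55 × 0.3 = 0.000825
finch: 0.15 × 0.75 × 0.15 × 0.2 = 0.003375
warbler: 0.8 × 0.1 × 0.6 × 0.55 = 0.0264
Highest score → warbler.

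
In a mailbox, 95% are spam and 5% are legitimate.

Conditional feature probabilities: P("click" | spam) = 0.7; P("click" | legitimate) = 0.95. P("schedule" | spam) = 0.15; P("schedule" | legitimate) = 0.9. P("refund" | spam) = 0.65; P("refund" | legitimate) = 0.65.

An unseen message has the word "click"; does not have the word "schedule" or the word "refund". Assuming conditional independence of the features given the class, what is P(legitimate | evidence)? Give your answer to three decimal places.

spam: 0.95 × 0.7 × (1−0.15) × (1−0.65) = 0.1978375
legitimate: 0.05 × 0.95 × (1−0.9) × (1−0.65) = 0.0016625
P(legitimate | x) = 0.0016625 / 0.1995 ≈ 0.008

0.008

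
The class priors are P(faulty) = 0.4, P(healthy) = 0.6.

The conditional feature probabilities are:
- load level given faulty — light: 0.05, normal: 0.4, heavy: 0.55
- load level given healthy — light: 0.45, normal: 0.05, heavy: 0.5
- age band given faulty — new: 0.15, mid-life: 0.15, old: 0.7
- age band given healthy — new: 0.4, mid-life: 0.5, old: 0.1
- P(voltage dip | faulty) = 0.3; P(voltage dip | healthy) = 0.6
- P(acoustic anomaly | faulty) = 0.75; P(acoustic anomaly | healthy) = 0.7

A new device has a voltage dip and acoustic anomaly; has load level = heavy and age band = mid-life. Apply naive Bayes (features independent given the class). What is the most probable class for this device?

healthy

faulty: 0.4 × 0.55 × 0.15 × 0.3 × 0.75 = 0.007425
healthy: 0.6 × 0.5 × 0.5 × 0.6 × 0.7 = 0.063
Highest score → healthy.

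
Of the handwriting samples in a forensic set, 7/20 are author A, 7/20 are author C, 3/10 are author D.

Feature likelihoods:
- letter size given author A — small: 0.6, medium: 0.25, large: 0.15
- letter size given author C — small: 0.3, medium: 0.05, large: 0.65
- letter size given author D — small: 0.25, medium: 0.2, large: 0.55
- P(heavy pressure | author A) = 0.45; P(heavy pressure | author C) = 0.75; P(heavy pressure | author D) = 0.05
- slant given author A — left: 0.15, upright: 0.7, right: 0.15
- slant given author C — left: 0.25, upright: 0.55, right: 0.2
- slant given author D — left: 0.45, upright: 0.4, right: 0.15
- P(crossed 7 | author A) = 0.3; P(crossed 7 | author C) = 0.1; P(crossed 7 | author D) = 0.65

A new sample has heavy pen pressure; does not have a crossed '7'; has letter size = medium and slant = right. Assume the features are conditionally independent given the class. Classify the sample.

author A

author A: 0.35 × 0.25 × 0.45 × 0.15 × (1−0.3) = 0.004134375
author C: 0.35 × 0.05 × 0.75 × 0.2 × (1−0.1) = 0.0023625
author D: 0.3 × 0.2 × 0.05 × 0.15 × (1−0.65) = 0.0001575
Highest score → author A.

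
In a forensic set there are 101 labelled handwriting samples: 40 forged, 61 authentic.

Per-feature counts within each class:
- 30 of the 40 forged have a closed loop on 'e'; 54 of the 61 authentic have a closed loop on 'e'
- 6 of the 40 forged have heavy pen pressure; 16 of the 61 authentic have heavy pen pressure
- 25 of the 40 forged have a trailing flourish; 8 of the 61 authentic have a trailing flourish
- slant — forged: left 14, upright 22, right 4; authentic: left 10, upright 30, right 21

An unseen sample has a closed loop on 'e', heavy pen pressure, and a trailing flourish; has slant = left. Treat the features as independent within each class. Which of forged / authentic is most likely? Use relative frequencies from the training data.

forged

forged: (40/101) × (30/40) × (6/40) × (25/40) × (14/40) ≈ 0.00974629
authentic: (61/101) × (54/61) × (16/61) × (8/61) × (10/61) ≈ 0.00301504
Highest score → forged.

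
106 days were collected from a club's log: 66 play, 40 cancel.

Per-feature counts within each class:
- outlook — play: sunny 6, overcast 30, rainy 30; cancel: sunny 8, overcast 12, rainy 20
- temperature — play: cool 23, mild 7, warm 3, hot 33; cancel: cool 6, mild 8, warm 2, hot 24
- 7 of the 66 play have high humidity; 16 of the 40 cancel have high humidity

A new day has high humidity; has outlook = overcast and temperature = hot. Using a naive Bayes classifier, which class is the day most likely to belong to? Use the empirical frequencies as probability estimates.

cancel

play: (66/106) × (30/66) × (33/66) × (7/66) ≈ 0.0150086
cancel: (40/106) × (12/40) × (24/40) × (16/40) ≈ 0.0271698
Highest score → cancel.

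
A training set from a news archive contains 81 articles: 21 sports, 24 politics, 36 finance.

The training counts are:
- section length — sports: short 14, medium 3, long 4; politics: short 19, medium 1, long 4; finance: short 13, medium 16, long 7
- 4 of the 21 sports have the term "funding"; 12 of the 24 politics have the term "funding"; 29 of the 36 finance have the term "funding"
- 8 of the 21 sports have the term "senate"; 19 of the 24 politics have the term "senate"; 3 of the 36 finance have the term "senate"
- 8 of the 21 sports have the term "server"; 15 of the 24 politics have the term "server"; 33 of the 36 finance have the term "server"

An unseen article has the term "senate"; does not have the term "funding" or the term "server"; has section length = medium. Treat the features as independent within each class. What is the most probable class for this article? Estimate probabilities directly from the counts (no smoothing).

sports: (21/81) × (3/21) × (17/21) × (8/21) × (13/21) ≈ 0.00707067
politics: (24/81) × (1/24) × (12/24) × (19/24) × (9/24) ≈ 0.00183256
finance: (36/81) × (16/36) × (7/36) × (3/36) × (3/36) ≈ 0.000266728
Highest score → sports.

sports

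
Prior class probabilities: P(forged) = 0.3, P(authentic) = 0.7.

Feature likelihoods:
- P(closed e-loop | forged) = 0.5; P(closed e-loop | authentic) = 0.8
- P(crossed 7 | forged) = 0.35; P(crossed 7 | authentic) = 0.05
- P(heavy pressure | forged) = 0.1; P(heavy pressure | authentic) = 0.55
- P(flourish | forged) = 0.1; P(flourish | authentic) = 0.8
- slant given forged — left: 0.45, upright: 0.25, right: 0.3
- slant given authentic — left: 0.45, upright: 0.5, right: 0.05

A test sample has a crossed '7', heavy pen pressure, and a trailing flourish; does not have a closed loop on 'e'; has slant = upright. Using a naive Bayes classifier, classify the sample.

authentic

forged: 0.3 × (1−0.5) × 0.35 × 0.1 × 0.1 × 0.25 = 0.00013125
authentic: 0.7 × (1−0.8) × 0.05 × 0.55 × 0.8 × 0.5 = 0.00154
Highest score → authentic.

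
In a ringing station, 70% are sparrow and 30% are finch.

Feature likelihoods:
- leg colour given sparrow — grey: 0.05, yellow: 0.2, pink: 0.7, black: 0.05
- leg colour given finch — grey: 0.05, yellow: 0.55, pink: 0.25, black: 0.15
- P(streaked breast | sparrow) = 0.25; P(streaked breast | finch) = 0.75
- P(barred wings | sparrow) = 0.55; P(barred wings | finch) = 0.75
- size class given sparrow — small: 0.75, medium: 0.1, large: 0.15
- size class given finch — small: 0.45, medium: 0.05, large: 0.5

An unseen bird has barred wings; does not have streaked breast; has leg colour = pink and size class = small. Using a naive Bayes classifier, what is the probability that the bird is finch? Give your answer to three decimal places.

sparrow: 0.7 × 0.7 × (1−0.25) × 0.55 × 0.75 = 0.15159375
finch: 0.3 × 0.25 × (1−0.75) × 0.75 × 0.45 = 0.006328125
P(finch | x) = 0.006328125 / 0.157921875 ≈ 0.040

0.040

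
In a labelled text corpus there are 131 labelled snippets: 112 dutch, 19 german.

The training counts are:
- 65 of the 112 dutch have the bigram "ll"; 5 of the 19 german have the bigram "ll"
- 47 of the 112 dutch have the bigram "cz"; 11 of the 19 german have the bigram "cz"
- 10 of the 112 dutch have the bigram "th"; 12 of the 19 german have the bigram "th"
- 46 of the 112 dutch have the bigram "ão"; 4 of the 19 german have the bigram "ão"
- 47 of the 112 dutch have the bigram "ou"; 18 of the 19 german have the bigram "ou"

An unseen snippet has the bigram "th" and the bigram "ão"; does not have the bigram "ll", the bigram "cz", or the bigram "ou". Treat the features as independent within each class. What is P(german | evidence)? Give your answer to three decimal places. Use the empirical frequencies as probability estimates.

dutch: (112/131) × (47/112) × (65/112) × (10/112) × (46/112) × (65/112) ≈ 0.00443138
german: (19/131) × (14/19) × (8/19) × (12/19) × (4/19) × (1/19) ≈ 0.000314901
P(german | x) = 0.000314901 / 0.004746281 ≈ 0.066

0.066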